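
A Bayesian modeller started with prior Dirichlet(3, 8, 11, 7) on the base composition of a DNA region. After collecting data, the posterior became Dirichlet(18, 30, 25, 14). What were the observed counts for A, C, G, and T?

counts (15, 22, 14, 7)

For a Dirichlet(α) prior with multinomial counts c, the posterior is Dirichlet(α + c) componentwise.
Counts are posterior − prior componentwise: 18−3=15, 30−8=22, 25−11=14, 14−7=7.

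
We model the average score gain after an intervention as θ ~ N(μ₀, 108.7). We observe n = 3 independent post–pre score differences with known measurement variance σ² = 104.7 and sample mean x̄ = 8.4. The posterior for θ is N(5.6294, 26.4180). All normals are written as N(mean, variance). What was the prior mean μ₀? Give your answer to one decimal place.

μ₀ = -3.0

With known observation variance, the Normal–Normal posterior has precision τ_n = τ₀ + n/σ² and mean μ_n = (τ₀μ₀ + (n/σ²)x̄)/τ_n.
Here τ₀ = 1/108.7 = 0.009200 and τ_data = 3/104.7 = 0.028653, so τ_n = 0.037853.
Rearranging for μ₀: μ₀ = (μ_n·τ_n − τ_data·x̄)/τ₀ = (5.6294·0.037853 − 0.028653·8.4) / 0.009200 = -0.027596/0.009200 ≈ -3.0.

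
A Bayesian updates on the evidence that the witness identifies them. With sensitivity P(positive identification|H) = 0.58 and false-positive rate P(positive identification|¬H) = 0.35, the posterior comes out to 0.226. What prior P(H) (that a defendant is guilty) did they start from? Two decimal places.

P(H) = 0.15

In odds form, posterior odds = prior odds × likelihood ratio, so prior odds = posterior odds ÷ LR.
Posterior odds = 0.226/(1−0.226) = 0.2920. LR = 0.58/0.35 = 1.6571.
Prior odds = 0.2920/1.6571 = 0.1762, so P(H) = 0.1762/(1+0.1762) ≈ 0.15.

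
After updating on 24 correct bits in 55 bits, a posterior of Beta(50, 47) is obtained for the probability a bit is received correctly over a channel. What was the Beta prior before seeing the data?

Under Beta–binomial conjugacy the posterior parameters are (a+s, b+f).
So a = 50 − 24 = 26 and b = 47 − 31 = 16.

Beta(26, 16)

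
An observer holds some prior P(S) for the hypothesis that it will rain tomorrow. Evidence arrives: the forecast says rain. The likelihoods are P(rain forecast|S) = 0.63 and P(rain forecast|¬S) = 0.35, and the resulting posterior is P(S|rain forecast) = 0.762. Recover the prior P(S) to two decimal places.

P(S) = 0.64

In odds form, posterior odds = prior odds × likelihood ratio, so prior odds = posterior odds ÷ LR.
Posterior odds = 0.762/(1−0.762) = 3.2017. LR = 0.63/0.35 = 1.8000.
Prior odds = 3.2017/1.8000 = 1.7787, so P(S) = 1.7787/(1+1.7787) ≈ 0.64.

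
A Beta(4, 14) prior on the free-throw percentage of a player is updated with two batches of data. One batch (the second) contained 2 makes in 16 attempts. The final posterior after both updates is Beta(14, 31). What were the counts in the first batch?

Because Beta–binomial updating is additive in the counts, the combined data contributed (α_post−α_prior, β_post−β_prior) successes and failures.
Total across both batches: 14−4=10 makes, 31−14=17 misses.
Subtract the second batch: 10−2=8 makes and 17−14=3 misses.

8 makes and 3 misses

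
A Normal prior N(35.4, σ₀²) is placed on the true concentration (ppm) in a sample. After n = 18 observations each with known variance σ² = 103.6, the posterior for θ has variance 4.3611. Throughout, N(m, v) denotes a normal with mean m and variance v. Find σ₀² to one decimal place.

Posterior precision equals prior precision plus data precision: 1/σ_n² = 1/σ₀² + n/σ².
So 1/σ₀² = 1/4.3611 − 18/103.6 = 0.229300 − 0.173745 = 0.055555.
Hence σ₀² = 1/0.055555 ≈ 18.0.

σ₀² = 18.0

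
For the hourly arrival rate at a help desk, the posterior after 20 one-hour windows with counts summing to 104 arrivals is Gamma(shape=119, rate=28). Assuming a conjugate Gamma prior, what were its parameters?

A Gamma(α, β) prior (rate parametrization) on a Poisson rate with n observations summing to S gives posterior Gamma(α+S, β+n).
So α = 119 − 104 = 15 and β = 28 − 20 = 8.

Gamma(shape=15, rate=8)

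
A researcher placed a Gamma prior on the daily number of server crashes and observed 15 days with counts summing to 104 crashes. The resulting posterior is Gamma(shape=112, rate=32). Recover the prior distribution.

Gamma(shape=8, rate=17)

A Gamma(α, β) prior (rate parametrization) on a Poisson rate with n observations summing to S gives posterior Gamma(α+S, β+n).
So α = 112 − 104 = 8 and β = 32 − 15 = 17.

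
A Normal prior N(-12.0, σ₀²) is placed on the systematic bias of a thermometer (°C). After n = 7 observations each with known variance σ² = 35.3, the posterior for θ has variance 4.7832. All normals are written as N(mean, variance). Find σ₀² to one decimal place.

For the Normal–Normal model with known σ², precisions add: τ_n = τ₀ + n/σ².
So 1/σ₀² = 1/4.7832 − 7/35.3 = 0.209065 − 0.198300 = 0.010765.
Hence σ₀² = 1/0.010765 ≈ 92.9.

σ₀² = 92.9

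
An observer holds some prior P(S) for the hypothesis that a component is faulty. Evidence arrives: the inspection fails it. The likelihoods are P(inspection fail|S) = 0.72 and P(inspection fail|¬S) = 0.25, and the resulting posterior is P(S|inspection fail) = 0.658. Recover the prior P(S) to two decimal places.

Bayes' rule in odds form gives O(S|E) = O(S)·[P(E|S)/P(E|¬S)], hence O(S) = O(S|E)/LR.
Posterior odds = 0.658/(1−0.658) = 1.9240. LR = 0.72/0.25 = 2.8800.
Prior odds = 1.9240/2.8800 = 0.6681, so P(S) = 0.6681/(1+0.6681) ≈ 0.40.

P(S) = 0.40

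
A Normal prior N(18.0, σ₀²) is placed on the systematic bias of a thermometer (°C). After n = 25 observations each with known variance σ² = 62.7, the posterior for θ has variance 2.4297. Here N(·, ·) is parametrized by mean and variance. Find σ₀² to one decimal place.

Posterior precision equals prior precision plus data precision: 1/σ_n² = 1/σ₀² + n/σ².
So 1/σ₀² = 1/2.4297 − 25/62.7 = 0.411573 − 0.398724 = 0.012849.
Hence σ₀² = 1/0.012849 ≈ 77.8.

σ₀² = 77.8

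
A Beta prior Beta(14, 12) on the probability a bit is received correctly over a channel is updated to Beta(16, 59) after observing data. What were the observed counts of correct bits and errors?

2 correct bits and 47 errors

Beta is conjugate to the binomial likelihood: posterior = Beta(α+s, β+f).
Match parameters: s=16−14=2, f=59−12=47.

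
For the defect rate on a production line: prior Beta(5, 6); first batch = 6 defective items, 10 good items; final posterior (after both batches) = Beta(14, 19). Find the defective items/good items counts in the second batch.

Sequential conjugate updates are equivalent to a single update on the pooled data, so total successes = posterior α − prior α and total failures = posterior β − prior β.
Total across both batches: 14−5=9 defective items, 19−6=13 good items.
Subtract the first batch: 9−6=3 defective items and 13−10=3 good items.

3 defective items and 3 good items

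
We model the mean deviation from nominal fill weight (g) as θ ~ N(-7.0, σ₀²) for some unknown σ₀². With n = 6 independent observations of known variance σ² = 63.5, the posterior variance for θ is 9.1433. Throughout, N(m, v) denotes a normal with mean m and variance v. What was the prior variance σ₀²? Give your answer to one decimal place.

For the Normal–Normal model with known σ², precisions add: τ_n = τ₀ + n/σ².
So 1/σ₀² = 1/9.1433 − 6/63.5 = 0.109370 − 0.094488 = 0.014882.
Hence σ₀² = 1/0.014882 ≈ 67.2.

σ₀² = 67.2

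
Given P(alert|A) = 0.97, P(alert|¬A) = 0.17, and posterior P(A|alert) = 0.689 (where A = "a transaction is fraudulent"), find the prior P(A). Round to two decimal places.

P(A) = 0.28

Bayes' rule in odds form gives O(A|E) = O(A)·[P(E|A)/P(E|¬A)], hence O(A) = O(A|E)/LR.
Posterior odds = 0.689/(1−0.689) = 2.2154. LR = 0.97/0.17 = 5.7059.
Prior odds = 2.2154/5.7059 = 0.3883, so P(A) = 0.3883/(1+0.3883) ≈ 0.28.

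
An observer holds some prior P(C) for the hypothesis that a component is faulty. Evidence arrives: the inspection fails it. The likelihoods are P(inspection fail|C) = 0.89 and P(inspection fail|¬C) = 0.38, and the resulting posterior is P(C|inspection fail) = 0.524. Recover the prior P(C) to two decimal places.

In odds form, posterior odds = prior odds × likelihood ratio, so prior odds = posterior odds ÷ LR.
Posterior odds = 0.524/(1−0.524) = 1.1008. LR = 0.89/0.38 = 2.3421.
Prior odds = 1.1008/2.3421 = 0.4700, so P(C) = 0.4700/(1+0.4700) ≈ 0.32.

P(C) = 0.32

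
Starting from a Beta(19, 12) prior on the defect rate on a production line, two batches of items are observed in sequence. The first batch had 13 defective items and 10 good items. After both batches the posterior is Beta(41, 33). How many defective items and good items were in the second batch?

9 defective items and 11 good items

Because Beta–binomial updating is additive in the counts, the combined data contributed (α_post−α_prior, β_post−β_prior) successes and failures.
Total across both batches: 41−19=22 defective items, 33−12=21 good items.
Subtract the first batch: 22−13=9 defective items and 21−10=11 good items.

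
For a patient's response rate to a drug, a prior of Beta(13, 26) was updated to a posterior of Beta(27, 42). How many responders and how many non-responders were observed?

Beta is conjugate to the binomial likelihood: posterior = Beta(α+s, β+f).
Match parameters: s=27−13=14, f=42−26=16.

14 responders and 16 non-responders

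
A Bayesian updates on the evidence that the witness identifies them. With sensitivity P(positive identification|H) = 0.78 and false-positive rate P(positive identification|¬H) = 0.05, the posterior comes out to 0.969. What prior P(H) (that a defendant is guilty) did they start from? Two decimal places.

P(H) = 0.67

In odds form, posterior odds = prior odds × likelihood ratio, so prior odds = posterior odds ÷ LR.
Posterior odds = 0.969/(1−0.969) = 31.2581. LR = 0.78/0.05 = 15.6000.
Prior odds = 31.2581/15.6000 = 2.0037, so P(H) = 2.0037/(1+2.0037) ≈ 0.67.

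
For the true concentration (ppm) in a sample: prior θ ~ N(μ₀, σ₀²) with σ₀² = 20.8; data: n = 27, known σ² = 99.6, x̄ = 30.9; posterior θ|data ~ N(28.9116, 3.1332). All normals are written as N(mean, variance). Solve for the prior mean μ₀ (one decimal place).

μ₀ = 17.7

With known observation variance, the Normal–Normal posterior has precision τ_n = τ₀ + n/σ² and mean μ_n = (τ₀μ₀ + (n/σ²)x̄)/τ_n.
Here τ₀ = 1/20.8 = 0.048077 and τ_data = 27/99.6 = 0.271084, so τ_n = 0.319161.
Rearranging for μ₀: μ₀ = (μ_n·τ_n − τ_data·x̄)/τ₀ = (28.9116·0.319161 − 0.271084·30.9) / 0.048077 = 0.850960/0.048077 ≈ 17.7.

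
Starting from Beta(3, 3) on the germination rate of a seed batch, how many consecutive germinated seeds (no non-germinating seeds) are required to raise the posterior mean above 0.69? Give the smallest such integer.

After k germinated seeds and 0 non-germinating seeds the posterior is Beta(3+k, 3), with mean (3+k)/(3+3+k).
Set (3+k)/(6+k) > 0.69 and solve: k > (0.69·6 − 3)/(1 − 0.69) = 3.677.
The smallest integer exceeding 3.677 is 4.

k = 4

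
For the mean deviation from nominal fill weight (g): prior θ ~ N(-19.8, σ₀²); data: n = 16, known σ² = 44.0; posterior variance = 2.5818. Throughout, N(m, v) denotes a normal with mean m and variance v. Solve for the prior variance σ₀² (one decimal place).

σ₀² = 42.2

For the Normal–Normal model with known σ², precisions add: τ_n = τ₀ + n/σ².
So 1/σ₀² = 1/2.5818 − 16/44.0 = 0.387327 − 0.363636 = 0.023691.
Hence σ₀² = 1/0.023691 ≈ 42.2.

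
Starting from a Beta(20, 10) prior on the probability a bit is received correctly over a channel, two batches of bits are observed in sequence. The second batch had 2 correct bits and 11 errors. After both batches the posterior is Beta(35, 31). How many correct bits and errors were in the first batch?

Because Beta–binomial updating is additive in the counts, the combined data contributed (α_post−α_prior, β_post−β_prior) successes and failures.
Total across both batches: 35−20=15 correct bits, 31−10=21 errors.
Subtract the second batch: 15−2=13 correct bits and 21−11=10 errors.

13 correct bits and 10 errors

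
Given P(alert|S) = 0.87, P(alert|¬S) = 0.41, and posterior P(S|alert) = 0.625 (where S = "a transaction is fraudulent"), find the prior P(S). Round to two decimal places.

P(S) = 0.44

In odds form, posterior odds = prior odds × likelihood ratio, so prior odds = posterior odds ÷ LR.
Posterior odds = 0.625/(1−0.625) = 1.6667. LR = 0.87/0.41 = 2.1220.
Prior odds = 1.6667/2.1220 = 0.7854, so P(S) = 0.7854/(1+0.7854) ≈ 0.44.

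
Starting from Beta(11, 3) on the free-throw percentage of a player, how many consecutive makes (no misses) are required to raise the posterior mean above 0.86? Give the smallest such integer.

k = 8

After k makes and 0 misses the posterior is Beta(11+k, 3), with mean (11+k)/(11+3+k).
Set (11+k)/(14+k) > 0.86 and solve: k > (0.86·14 − 11)/(1 − 0.86) = 7.429.
The smallest integer exceeding 7.429 is 8.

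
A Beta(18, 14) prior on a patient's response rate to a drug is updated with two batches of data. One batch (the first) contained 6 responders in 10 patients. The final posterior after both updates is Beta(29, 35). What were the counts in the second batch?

Because Beta–binomial updating is additive in the counts, the combined data contributed (α_post−α_prior, β_post−β_prior) successes and failures.
Total across both batches: 29−18=11 responders, 35−14=21 non-responders.
Subtract the first batch: 11−6=5 responders and 21−4=17 non-responders.

5 responders and 17 non-responders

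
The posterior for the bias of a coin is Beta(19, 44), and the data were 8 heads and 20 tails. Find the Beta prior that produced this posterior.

Beta is conjugate to the binomial likelihood: posterior = Beta(a+s, b+f).
Subtract the data counts: 19−8=11, 44−20=24.

Beta(11, 24)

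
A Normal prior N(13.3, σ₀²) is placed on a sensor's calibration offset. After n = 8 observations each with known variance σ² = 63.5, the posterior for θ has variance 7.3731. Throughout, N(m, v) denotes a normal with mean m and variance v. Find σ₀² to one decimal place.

For the Normal–Normal model with known σ², precisions add: τ_n = τ₀ + n/σ².
So 1/σ₀² = 1/7.3731 − 8/63.5 = 0.135628 − 0.125984 = 0.009644.
Hence σ₀² = 1/0.009644 ≈ 103.7.

σ₀² = 103.7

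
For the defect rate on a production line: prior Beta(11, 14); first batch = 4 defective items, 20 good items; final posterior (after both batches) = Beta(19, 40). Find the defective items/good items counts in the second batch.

Because Beta–binomial updating is additive in the counts, the combined data contributed (α_post−α_prior, β_post−β_prior) successes and failures.
Total across both batches: 19−11=8 defective items, 40−14=26 good items.
Subtract the first batch: 8−4=4 defective items and 26−20=6 good items.

4 defective items and 6 good items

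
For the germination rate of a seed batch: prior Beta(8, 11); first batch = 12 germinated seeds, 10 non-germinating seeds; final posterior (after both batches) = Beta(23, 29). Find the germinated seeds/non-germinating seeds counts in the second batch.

Because Beta–binomial updating is additive in the counts, the combined data contributed (α_post−α_prior, β_post−β_prior) successes and failures.
Total across both batches: 23−8=15 germinated seeds, 29−11=18 non-germinating seeds.
Subtract the first batch: 15−12=3 germinated seeds and 18−10=8 non-germinating seeds.

3 germinated seeds and 8 non-germinating seeds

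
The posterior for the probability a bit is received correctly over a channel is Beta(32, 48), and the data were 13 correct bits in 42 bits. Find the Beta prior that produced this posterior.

Beta(19, 19)

A Beta(a, b) prior with s successes and f failures in binomial data gives a Beta(a+s, b+f) posterior.
Subtract the data counts: 32−13=19, 48−29=19.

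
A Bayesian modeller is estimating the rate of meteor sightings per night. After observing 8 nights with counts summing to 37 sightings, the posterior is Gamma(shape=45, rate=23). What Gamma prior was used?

A Gamma(α, β) prior (rate parametrization) on a Poisson rate with n observations summing to S gives posterior Gamma(α+S, β+n).
So α = 45 − 37 = 8 and β = 23 − 8 = 15.

Gamma(shape=8, rate=15)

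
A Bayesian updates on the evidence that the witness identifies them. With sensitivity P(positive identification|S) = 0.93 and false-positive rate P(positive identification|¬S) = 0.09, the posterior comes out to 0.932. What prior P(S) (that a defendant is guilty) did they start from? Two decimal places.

Bayes' rule in odds form gives O(S|E) = O(S)·[P(E|S)/P(E|¬S)], hence O(S) = O(S|E)/LR.
Posterior odds = 0.932/(1−0.932) = 13.7059. LR = 0.93/0.09 = 10.3333.
Prior odds = 13.7059/10.3333 = 1.3264, so P(S) = 1.3264/(1+1.3264) ≈ 0.57.

P(S) = 0.57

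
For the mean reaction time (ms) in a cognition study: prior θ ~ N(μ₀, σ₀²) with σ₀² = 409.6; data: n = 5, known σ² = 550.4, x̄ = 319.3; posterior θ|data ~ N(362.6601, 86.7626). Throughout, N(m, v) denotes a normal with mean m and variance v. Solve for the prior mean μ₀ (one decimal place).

The posterior mean is a precision-weighted average: μ_n = (τ₀μ₀ + τ_data·x̄)/(τ₀+τ_data), with τ₀=1/σ₀² and τ_data=n/σ².
Here τ₀ = 1/409.6 = 0.002441 and τ_data = 5/550.4 = 0.009084, so τ_n = 0.011525.
Rearranging for μ₀: μ₀ = (μ_n·τ_n − τ_data·x̄)/τ₀ = (362.6601·0.011525 − 0.009084·319.3) / 0.002441 = 1.279136/0.002441 ≈ 524.0.

μ₀ = 524.0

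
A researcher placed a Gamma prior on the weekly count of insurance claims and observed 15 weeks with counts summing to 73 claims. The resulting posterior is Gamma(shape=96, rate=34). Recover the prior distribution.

Gamma(shape=23, rate=19)

A Gamma(α, β) prior (rate parametrization) on a Poisson rate with n observations summing to S gives posterior Gamma(α+S, β+n).
So α = 96 − 73 = 23 and β = 34 − 15 = 19.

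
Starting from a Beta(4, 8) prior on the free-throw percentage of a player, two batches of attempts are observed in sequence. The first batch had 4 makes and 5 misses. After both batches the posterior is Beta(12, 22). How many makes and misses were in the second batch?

Because Beta–binomial updating is additive in the counts, the combined data contributed (α_post−α_prior, β_post−β_prior) successes and failures.
Total across both batches: 12−4=8 makes, 22−8=14 misses.
Subtract the first batch: 8−4=4 makes and 14−5=9 misses.

4 makes and 9 misses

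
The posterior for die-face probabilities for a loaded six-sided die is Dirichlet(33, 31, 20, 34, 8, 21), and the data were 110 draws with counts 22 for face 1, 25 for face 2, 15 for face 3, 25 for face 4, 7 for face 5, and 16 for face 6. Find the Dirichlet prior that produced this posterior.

Dirichlet(11, 6, 5, 9, 1, 5)

For a Dirichlet(α) prior with multinomial counts c, the posterior is Dirichlet(α + c) componentwise.
Subtract each count from the matching posterior parameter: 33−22=11, 31−25=6, 20−15=5, 34−25=9, 8−7=1, 21−16=5.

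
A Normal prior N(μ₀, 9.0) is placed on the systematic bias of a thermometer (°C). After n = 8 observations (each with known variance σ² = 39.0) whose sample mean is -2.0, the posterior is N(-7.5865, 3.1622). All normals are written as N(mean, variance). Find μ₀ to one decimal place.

The posterior mean is a precision-weighted average: μ_n = (τ₀μ₀ + τ_data·x̄)/(τ₀+τ_data), with τ₀=1/σ₀² and τ_data=n/σ².
Here τ₀ = 1/9.0 = 0.111111 and τ_data = 8/39.0 = 0.205128, so τ_n = 0.316239.
Rearranging for μ₀: μ₀ = (μ_n·τ_n − τ_data·x̄)/τ₀ = (-7.5865·0.316239 − 0.205128·-2.0) / 0.111111 = -1.988891/0.111111 ≈ -17.9.

μ₀ = -17.9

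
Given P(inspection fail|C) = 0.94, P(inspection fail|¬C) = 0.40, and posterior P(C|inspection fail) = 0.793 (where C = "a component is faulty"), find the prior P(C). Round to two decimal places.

P(C) = 0.62

Bayes' rule in odds form gives O(C|E) = O(C)·[P(E|C)/P(E|¬C)], hence O(C) = O(C|E)/LR.
Posterior odds = 0.793/(1−0.793) = 3.8309. LR = 0.94/0.40 = 2.3500.
Prior odds = 3.8309/2.3500 = 1.6302, so P(C) = 1.6302/(1+1.6302) ≈ 0.62.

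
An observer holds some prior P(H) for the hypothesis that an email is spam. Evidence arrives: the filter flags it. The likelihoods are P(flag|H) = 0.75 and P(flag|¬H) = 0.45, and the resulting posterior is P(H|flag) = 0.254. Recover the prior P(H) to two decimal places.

P(H) = 0.17

In odds form, posterior odds = prior odds × likelihood ratio, so prior odds = posterior odds ÷ LR.
Posterior odds = 0.254/(1−0.254) = 0.3405. LR = 0.75/0.45 = 1.6667.
Prior odds = 0.3405/1.6667 = 0.2043, so P(H) = 0.2043/(1+0.2043) ≈ 0.17.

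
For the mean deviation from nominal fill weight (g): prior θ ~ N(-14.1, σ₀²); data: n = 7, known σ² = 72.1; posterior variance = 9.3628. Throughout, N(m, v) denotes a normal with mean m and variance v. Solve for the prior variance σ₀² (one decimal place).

σ₀² = 102.9

Posterior precision equals prior precision plus data precision: 1/σ_n² = 1/σ₀² + n/σ².
So 1/σ₀² = 1/9.3628 − 7/72.1 = 0.106806 − 0.097087 = 0.009719.
Hence σ₀² = 1/0.009719 ≈ 102.9.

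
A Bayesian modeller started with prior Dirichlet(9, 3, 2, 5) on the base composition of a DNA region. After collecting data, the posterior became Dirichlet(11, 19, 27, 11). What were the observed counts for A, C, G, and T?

For a Dirichlet(α) prior with multinomial counts c, the posterior is Dirichlet(α + c) componentwise.
Counts are posterior − prior componentwise: 11−9=2, 19−3=16, 27−2=25, 11−5=6.

counts (2, 16, 25, 6)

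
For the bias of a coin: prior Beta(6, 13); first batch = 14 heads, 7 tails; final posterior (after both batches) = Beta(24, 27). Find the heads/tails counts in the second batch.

Because Beta–binomial updating is additive in the counts, the combined data contributed (α_post−α_prior, β_post−β_prior) successes and failures.
Total across both batches: 24−6=18 heads, 27−13=14 tails.
Subtract the first batch: 18−14=4 heads and 14−7=7 tails.

4 heads and 7 tails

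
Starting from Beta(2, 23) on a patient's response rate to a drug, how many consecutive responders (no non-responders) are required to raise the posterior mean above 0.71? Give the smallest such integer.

After k responders and 0 non-responders the posterior is Beta(2+k, 23), with mean (2+k)/(2+23+k).
Set (2+k)/(25+k) > 0.71 and solve: k > (0.71·25 − 2)/(1 − 0.71) = 54.310.
The smallest integer exceeding 54.310 is 55.

k = 55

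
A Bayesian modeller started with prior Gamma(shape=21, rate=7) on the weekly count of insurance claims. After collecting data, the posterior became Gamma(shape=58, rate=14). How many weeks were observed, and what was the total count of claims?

A Gamma(α, β) prior (rate parametrization) on a Poisson rate with n observations summing to S gives posterior Gamma(α+S, β+n).
Matching: Σxᵢ = 58 − 21 = 37 and n = 14 − 7 = 7.

n = 7 weeks with total 37 claims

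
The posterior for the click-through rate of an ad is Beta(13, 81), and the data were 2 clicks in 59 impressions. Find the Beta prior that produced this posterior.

Beta(11, 24)

Beta is conjugate to the binomial likelihood: posterior = Beta(α+s, β+f).
Subtract the data counts: 13−2=11, 81−57=24.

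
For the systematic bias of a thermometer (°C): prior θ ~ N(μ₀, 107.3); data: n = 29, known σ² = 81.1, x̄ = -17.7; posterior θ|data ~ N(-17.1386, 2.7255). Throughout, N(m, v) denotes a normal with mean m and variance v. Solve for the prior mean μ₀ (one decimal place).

μ₀ = 4.4

The posterior mean is a precision-weighted average: μ_n = (τ₀μ₀ + τ_data·x̄)/(τ₀+τ_data), with τ₀=1/σ₀² and τ_data=n/σ².
Here τ₀ = 1/107.3 = 0.009320 and τ_data = 29/81.1 = 0.357583, so τ_n = 0.366903.
Rearranging for μ₀: μ₀ = (μ_n·τ_n − τ_data·x̄)/τ₀ = (-17.1386·0.366903 − 0.357583·-17.7) / 0.009320 = 0.041015/0.009320 ≈ 4.4.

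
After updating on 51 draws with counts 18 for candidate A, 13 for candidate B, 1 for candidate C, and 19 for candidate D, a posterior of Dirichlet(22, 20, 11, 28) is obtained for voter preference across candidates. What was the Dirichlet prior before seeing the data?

For a Dirichlet(α) prior with multinomial counts c, the posterior is Dirichlet(α + c) componentwise.
Subtract each count from the matching posterior parameter: 22−18=4, 20−13=7, 11−1=10, 28−19=9.

Dirichlet(4, 7, 10, 9)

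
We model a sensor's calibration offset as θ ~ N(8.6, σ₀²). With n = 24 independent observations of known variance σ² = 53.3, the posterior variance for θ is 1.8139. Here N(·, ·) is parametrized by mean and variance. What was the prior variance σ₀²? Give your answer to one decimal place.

σ₀² = 9.9

For the Normal–Normal model with known σ², precisions add: τ_n = τ₀ + n/σ².
So 1/σ₀² = 1/1.8139 − 24/53.3 = 0.551298 − 0.450281 = 0.101017.
Hence σ₀² = 1/0.101017 ≈ 9.9.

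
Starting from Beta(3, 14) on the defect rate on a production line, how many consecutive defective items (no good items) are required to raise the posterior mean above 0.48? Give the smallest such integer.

After k defective items and 0 good items the posterior is Beta(3+k, 14), with mean (3+k)/(3+14+k).
Set (3+k)/(17+k) > 0.48 and solve: k > (0.48·17 − 3)/(1 − 0.48) = 9.923.
The smallest integer exceeding 9.923 is 10.

k = 10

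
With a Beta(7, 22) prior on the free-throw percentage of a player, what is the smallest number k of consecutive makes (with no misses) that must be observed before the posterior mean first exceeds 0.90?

After k makes and 0 misses the posterior is Beta(7+k, 22), with mean (7+k)/(7+22+k).
Set (7+k)/(29+k) > 0.90 and solve: k > (0.90·29 − 7)/(1 − 0.90) = 191.000.
The smallest integer exceeding 191.000 is 192.

k = 192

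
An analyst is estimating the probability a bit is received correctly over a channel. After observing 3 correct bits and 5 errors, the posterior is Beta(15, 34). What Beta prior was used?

Beta is conjugate to the binomial likelihood: posterior = Beta(a+s, b+f).
So a = 15 − 3 = 12 and b = 34 − 5 = 29.

Beta(12, 29)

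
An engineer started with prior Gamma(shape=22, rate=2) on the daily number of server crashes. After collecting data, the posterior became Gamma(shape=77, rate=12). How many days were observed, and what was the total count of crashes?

n = 10 days with total 55 crashes

A Gamma(α, β) prior (rate parametrization) on a Poisson rate with n observations summing to S gives posterior Gamma(α+S, β+n).
Matching: Σxᵢ = 77 − 22 = 55 and n = 12 − 2 = 10.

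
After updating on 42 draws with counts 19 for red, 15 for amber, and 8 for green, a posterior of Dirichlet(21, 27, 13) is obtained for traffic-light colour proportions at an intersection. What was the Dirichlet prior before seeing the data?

Dirichlet(2, 12, 5)

For a Dirichlet(α) prior with multinomial counts c, the posterior is Dirichlet(α + c) componentwise.
Subtract each count from the matching posterior parameter: 21−19=2, 27−15=12, 13−8=5.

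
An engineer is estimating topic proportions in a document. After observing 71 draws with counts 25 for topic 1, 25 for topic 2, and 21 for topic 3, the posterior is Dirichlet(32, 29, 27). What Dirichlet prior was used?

For a Dirichlet(α) prior with multinomial counts c, the posterior is Dirichlet(α + c) componentwise.
Subtract each count from the matching posterior parameter: 32−25=7, 29−25=4, 27−21=6.

Dirichlet(7, 4, 6)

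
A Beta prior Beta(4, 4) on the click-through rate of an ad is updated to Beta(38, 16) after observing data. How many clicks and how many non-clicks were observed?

A Beta(a, b) prior with s successes and f failures in binomial data gives a Beta(a+s, b+f) posterior.
So s = 38 − 4 = 34 and f = 16 − 4 = 12.

34 clicks and 12 non-clicks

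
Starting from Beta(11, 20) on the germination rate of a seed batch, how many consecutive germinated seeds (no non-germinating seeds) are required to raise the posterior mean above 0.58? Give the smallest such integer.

After k germinated seeds and 0 non-germinating seeds the posterior is Beta(11+k, 20), with mean (11+k)/(11+20+k).
Set (11+k)/(31+k) > 0.58 and solve: k > (0.58·31 − 11)/(1 − 0.58) = 16.619.
The smallest integer exceeding 16.619 is 17.

k = 17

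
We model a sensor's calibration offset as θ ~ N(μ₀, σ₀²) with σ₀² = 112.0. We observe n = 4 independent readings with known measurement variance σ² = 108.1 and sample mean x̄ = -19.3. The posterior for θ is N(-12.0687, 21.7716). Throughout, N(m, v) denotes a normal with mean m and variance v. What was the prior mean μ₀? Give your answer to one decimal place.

μ₀ = 17.9

The posterior mean is a precision-weighted average: μ_n = (τ₀μ₀ + τ_data·x̄)/(τ₀+τ_data), with τ₀=1/σ₀² and τ_data=n/σ².
Here τ₀ = 1/112.0 = 0.008929 and τ_data = 4/108.1 = 0.037003, so τ_n = 0.045932.
Rearranging for μ₀: μ₀ = (μ_n·τ_n − τ_data·x̄)/τ₀ = (-12.0687·0.045932 − 0.037003·-19.3) / 0.008929 = 0.159818/0.008929 ≈ 17.9.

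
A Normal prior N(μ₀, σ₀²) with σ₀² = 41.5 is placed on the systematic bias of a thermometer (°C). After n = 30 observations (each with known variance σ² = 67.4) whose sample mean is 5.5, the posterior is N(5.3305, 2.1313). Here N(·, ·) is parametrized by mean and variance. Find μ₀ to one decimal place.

μ₀ = 2.2

The posterior mean is a precision-weighted average: μ_n = (τ₀μ₀ + τ_data·x̄)/(τ₀+τ_data), with τ₀=1/σ₀² and τ_data=n/σ².
Here τ₀ = 1/41.5 = 0.024096 and τ_data = 30/67.4 = 0.445104, so τ_n = 0.469200.
Rearranging for μ₀: μ₀ = (μ_n·τ_n − τ_data·x̄)/τ₀ = (5.3305·0.469200 − 0.445104·5.5) / 0.024096 = 0.052999/0.024096 ≈ 2.2.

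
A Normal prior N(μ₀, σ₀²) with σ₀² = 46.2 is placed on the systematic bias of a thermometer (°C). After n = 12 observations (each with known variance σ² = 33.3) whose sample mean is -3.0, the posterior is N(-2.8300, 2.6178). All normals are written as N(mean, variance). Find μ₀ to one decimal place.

μ₀ = 0.0

With known observation variance, the Normal–Normal posterior has precision τ_n = τ₀ + n/σ² and mean μ_n = (τ₀μ₀ + (n/σ²)x̄)/τ_n.
Here τ₀ = 1/46.2 = 0.021645 and τ_data = 12/33.3 = 0.360360, so τ_n = 0.382005.
Rearranging for μ₀: μ₀ = (μ_n·τ_n − τ_data·x̄)/τ₀ = (-2.8300·0.382005 − 0.360360·-3.0) / 0.021645 = 0.000006/0.021645 ≈ 0.0.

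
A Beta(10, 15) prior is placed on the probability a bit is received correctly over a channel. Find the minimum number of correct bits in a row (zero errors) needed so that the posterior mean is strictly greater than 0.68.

After k correct bits and 0 errors the posterior is Beta(10+k, 15), with mean (10+k)/(10+15+k).
Set (10+k)/(25+k) > 0.68 and solve: k > (0.68·25 − 10)/(1 − 0.68) = 21.875.
The smallest integer exceeding 21.875 is 22.

k = 22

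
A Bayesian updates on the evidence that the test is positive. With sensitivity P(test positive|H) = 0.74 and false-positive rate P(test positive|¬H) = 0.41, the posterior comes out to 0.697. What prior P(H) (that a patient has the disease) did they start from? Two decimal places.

P(H) = 0.56

In odds form, posterior odds = prior odds × likelihood ratio, so prior odds = posterior odds ÷ LR.
Posterior odds = 0.697/(1−0.697) = 2.3003. LR = 0.74/0.41 = 1.8049.
Prior odds = 2.3003/1.8049 = 1.2745, so P(H) = 1.2745/(1+1.2745) ≈ 0.56.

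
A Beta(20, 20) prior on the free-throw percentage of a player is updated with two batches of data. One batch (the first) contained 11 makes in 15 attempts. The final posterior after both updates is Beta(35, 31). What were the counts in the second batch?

Because Beta–binomial updating is additive in the counts, the combined data contributed (α_post−α_prior, β_post−β_prior) successes and failures.
Total across both batches: 35−20=15 makes, 31−20=11 misses.
Subtract the first batch: 15−11=4 makes and 11−4=7 misses.

4 makes and 7 misses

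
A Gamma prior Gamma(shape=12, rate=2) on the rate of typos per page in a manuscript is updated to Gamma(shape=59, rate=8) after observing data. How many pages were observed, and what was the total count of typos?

n = 6 pages with total 47 typos

A Gamma(α, β) prior (rate parametrization) on a Poisson rate with n observations summing to S gives posterior Gamma(α+S, β+n).
Matching: Σxᵢ = 59 − 12 = 47 and n = 8 − 2 = 6.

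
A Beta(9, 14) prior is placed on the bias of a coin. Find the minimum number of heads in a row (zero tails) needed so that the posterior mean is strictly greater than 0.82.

After k heads and 0 tails the posterior is Beta(9+k, 14), with mean (9+k)/(9+14+k).
Set (9+k)/(23+k) > 0.82 and solve: k > (0.82·23 − 9)/(1 − 0.82) = 54.778.
The smallest integer exceeding 54.778 is 55.

k = 55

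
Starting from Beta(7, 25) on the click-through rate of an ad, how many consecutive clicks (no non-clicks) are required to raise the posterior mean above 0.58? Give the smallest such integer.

k = 28

After k clicks and 0 non-clicks the posterior is Beta(7+k, 25), with mean (7+k)/(7+25+k).
Set (7+k)/(32+k) > 0.58 and solve: k > (0.58·32 − 7)/(1 − 0.58) = 27.524.
The smallest integer exceeding 27.524 is 28.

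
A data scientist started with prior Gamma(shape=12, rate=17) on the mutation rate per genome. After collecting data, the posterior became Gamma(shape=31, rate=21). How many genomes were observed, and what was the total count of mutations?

A Gamma(α, β) prior (rate parametrization) on a Poisson rate with n observations summing to S gives posterior Gamma(α+S, β+n).
Matching: Σxᵢ = 31 − 12 = 19 and n = 21 − 17 = 4.

n = 4 genomes with total 19 mutations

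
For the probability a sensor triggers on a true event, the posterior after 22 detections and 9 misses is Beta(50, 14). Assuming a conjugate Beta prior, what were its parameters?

A Beta(a, b) prior with s successes and f failures in binomial data gives a Beta(a+s, b+f) posterior.
Subtract the data counts: 50−22=28, 14−9=5.

Beta(28, 5)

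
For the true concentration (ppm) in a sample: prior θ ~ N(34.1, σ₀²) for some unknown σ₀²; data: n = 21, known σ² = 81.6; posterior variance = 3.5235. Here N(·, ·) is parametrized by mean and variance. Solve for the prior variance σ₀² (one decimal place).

For the Normal–Normal model with known σ², precisions add: τ_n = τ₀ + n/σ².
So 1/σ₀² = 1/3.5235 − 21/81.6 = 0.283809 − 0.257353 = 0.026456.
Hence σ₀² = 1/0.026456 ≈ 37.8.

σ₀² = 37.8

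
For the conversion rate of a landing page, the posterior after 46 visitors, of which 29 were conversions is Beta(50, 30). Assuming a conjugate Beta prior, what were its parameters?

Beta(21, 13)

A Beta(a, b) prior with s successes and f failures in binomial data gives a Beta(a+s, b+f) posterior.
Subtract the data counts: 50−29=21, 30−17=13.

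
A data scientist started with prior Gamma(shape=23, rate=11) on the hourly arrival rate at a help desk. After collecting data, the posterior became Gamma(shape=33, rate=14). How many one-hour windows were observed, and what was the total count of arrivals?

A Gamma(α, β) prior (rate parametrization) on a Poisson rate with n observations summing to S gives posterior Gamma(α+S, β+n).
Matching: Σxᵢ = 33 − 23 = 10 and n = 14 − 11 = 3.

n = 3 one-hour windows with total 10 arrivals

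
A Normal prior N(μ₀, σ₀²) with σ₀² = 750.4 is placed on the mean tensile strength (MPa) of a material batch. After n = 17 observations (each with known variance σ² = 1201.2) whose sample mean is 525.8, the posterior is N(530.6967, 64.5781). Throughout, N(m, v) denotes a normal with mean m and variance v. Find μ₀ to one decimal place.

The posterior mean is a precision-weighted average: μ_n = (τ₀μ₀ + τ_data·x̄)/(τ₀+τ_data), with τ₀=1/σ₀² and τ_data=n/σ².
Here τ₀ = 1/750.4 = 0.001333 and τ_data = 17/1201.2 = 0.014153, so τ_n = 0.015486.
Rearranging for μ₀: μ₀ = (μ_n·τ_n − τ_data·x̄)/τ₀ = (530.6967·0.015486 − 0.014153·525.8) / 0.001333 = 0.776722/0.001333 ≈ 582.7.

μ₀ = 582.7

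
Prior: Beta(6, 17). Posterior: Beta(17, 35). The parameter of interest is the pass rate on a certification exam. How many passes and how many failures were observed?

Beta is conjugate to the binomial likelihood: posterior = Beta(a+s, b+f).
So s = 17 − 6 = 11 and f = 35 − 17 = 18.

11 passes and 18 failures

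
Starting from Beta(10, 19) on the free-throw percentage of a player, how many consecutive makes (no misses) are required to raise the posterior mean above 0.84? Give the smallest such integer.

k = 90

After k makes and 0 misses the posterior is Beta(10+k, 19), with mean (10+k)/(10+19+k).
Set (10+k)/(29+k) > 0.84 and solve: k > (0.84·29 − 10)/(1 − 0.84) = 89.750.
The smallest integer exceeding 89.750 is 90.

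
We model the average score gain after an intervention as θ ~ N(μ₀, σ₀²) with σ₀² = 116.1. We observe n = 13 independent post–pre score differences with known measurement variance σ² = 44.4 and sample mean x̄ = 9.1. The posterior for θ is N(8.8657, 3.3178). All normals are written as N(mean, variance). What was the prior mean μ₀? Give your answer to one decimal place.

With known observation variance, the Normal–Normal posterior has precision τ_n = τ₀ + n/σ² and mean μ_n = (τ₀μ₀ + (n/σ²)x̄)/τ_n.
Here τ₀ = 1/116.1 = 0.008613 and τ_data = 13/44.4 = 0.292793, so τ_n = 0.301406.
Rearranging for μ₀: μ₀ = (μ_n·τ_n − τ_data·x̄)/τ₀ = (8.8657·0.301406 − 0.292793·9.1) / 0.008613 = 0.007759/0.008613 ≈ 0.9.

μ₀ = 0.9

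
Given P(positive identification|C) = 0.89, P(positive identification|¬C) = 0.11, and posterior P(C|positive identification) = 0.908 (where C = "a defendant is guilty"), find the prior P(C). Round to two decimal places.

P(C) = 0.55

In odds form, posterior odds = prior odds × likelihood ratio, so prior odds = posterior odds ÷ LR.
Posterior odds = 0.908/(1−0.908) = 9.8696. LR = 0.89/0.11 = 8.0909.
Prior odds = 9.8696/8.0909 = 1.2198, so P(C) = 1.2198/(1+1.2198) ≈ 0.55.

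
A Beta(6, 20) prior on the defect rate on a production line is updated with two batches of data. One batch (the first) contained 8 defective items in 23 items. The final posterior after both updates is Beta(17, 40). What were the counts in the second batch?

Sequential conjugate updates are equivalent to a single update on the pooled data, so total successes = posterior α − prior α and total failures = posterior β − prior β.
Total across both batches: 17−6=11 defective items, 40−20=20 good items.
Subtract the first batch: 11−8=3 defective items and 20−15=5 good items.

3 defective items and 5 good items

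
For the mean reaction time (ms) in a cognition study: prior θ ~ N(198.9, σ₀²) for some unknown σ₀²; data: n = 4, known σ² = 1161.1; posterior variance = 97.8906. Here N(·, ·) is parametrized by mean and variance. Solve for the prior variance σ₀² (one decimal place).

σ₀² = 147.7

Posterior precision equals prior precision plus data precision: 1/σ_n² = 1/σ₀² + n/σ².
So 1/σ₀² = 1/97.8906 − 4/1161.1 = 0.010215 − 0.003445 = 0.006770.
Hence σ₀² = 1/0.006770 ≈ 147.7.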